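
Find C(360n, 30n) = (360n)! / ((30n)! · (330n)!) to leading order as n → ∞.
C(360n, 30n) ~ (8916100448256/285311670611)^(30n) · sqrt(6/(11π·30n))

Write N = 30n. Apply Stirling to each factorial:
  (12N)! ~ sqrt(2π·12N) · (12N/e)^(12N),
  N! ~ sqrt(2π N) · (N/e)^N,
  (11N)! ~ sqrt(2π·11N) · (11N/e)^(11N).
The exponential factors combine to (12N)^(12N) / (N^N · (11N)^(11N)) = 12^(12N)/11^(11N) = (12^12/11^11)^N = (8916100448256/285311670611)^N.
The square-root prefactors combine to sqrt(2π·12N) / (sqrt(2π N)·sqrt(2π·11N)) = sqrt(12 / (2π·11·N)) = sqrt(6/(11π·30n)).
Substituting N = 30n: C(360n, 30n) ~ (8916100448256/285311670611)^(30n) · sqrt(6/(11π·30n)).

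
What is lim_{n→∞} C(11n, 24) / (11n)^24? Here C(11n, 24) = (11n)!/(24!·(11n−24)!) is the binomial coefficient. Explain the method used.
lim = 1/24! = 1/620448401733239439360000

With N = 11n → ∞: C(N, 24) / N^24 = [N(N−1)…(N−23)] / (24! · N^24) = (1/24!) · 1 · (1 − 1/(11n)) · … · (1 − 23/(11n)). Each factor → 1 as N → ∞, so the limit is 1/24! = 1/620448401733239439360000.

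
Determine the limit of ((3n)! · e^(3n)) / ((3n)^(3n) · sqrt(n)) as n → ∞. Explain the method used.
lim = sqrt(2π·3)

Stirling: (3n)! ~ sqrt(2π·3n) · (3n/e)^(3n). Hence
  (3n)! · e^(3n) / (3n)^(3n) ~ sqrt(2π·3n).
Dividing by sqrt(n): sqrt(2π·3n) / sqrt(n) = sqrt(2π·3) · n^((1−1)/2), so the limit is sqrt(2π·3).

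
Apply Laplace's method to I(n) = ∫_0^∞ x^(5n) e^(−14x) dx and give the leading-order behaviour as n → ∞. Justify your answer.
I(n) ~ (sqrt(2π·5n) / 14) · (5n/(14e))^(5n)

Write the integrand as exp(5n ln x − 14x) and set f(x) = 5n ln x − 14x. Then f'(x) = 5n/x − 14 = 0 at x* = 5n/14, and f''(x*) = −5n/x*^2 = −14^2/(5n). Laplace's method (interior maximum) gives
  I(n) ~ e^(f(x*)) · sqrt(2π / |f''(x*)|)
        = exp(5n ln(5n/14) − 5n) · sqrt(2π · 5n / 14^2)
        = (5n/14)^(5n) e^(−5n) · sqrt(2π·5n) / 14
        = (sqrt(2π·5n) / 14) · (5n/(14e))^(5n).
This matches Γ(5n+1)/14^(5n+1) with Stirling applied to Γ.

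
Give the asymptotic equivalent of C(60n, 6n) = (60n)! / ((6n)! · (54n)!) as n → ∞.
C(60n, 6n) ~ (10000000000/387420489)^(6n) · sqrt(5/(9π·6n))

Write N = 6n. Apply Stirling to each factorial:
  (10N)! ~ sqrt(2π·10N) · (10N/e)^(10N),
  N! ~ sqrt(2π N) · (N/e)^N,
  (9N)! ~ sqrt(2π·9N) · (9N/e)^(9N).
The exponential factors combine to (10N)^(10N) / (N^N · (9N)^(9N)) = 10^(10N)/9^(9N) = (10^10/9^9)^N = (10000000000/387420489)^N.
The square-root prefactors combine to sqrt(2π·10N) / (sqrt(2π N)·sqrt(2π·9N)) = sqrt(10 / (2π·9·N)) = sqrt(5/(9π·6n)).
Substituting N = 6n: C(60n, 6n) ~ (10000000000/387420489)^(6n) · sqrt(5/(9π·6n)).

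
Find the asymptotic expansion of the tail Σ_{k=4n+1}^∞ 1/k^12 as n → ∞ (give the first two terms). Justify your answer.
Σ_{k>4n} 1/k^12 = 1/(11 · (4n)^11) − 1/(2 · (4n)^12) + O(1/(4n)^13)

Compare to the integral: ∫_{4n}^∞ x^(−12) dx = [−x^(−11)/11]_{4n}^∞ = 1/((12−1)·(4n)^11). The Euler-Maclaurin correction adds −f(4n)/2 = −1/(2·(4n)^12). Euler-Maclaurin then gives
  Σ_{k>4n} 1/k^12 = ∫_{4n}^∞ dx/x^12 − 1/(2·(4n)^12) + O(1/(4n)^13).
(Equivalently this is ζ(12) − Σ_{k≤4n} 1/k^12.)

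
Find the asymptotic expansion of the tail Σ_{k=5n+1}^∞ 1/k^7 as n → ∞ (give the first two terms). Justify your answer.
Σ_{k>5n} 1/k^7 = 1/(6 · (5n)^6) − 1/(2 · (5n)^7) + O(1/(5n)^8)

Compare to the integral: ∫_{5n}^∞ x^(−7) dx = [−x^(−6)/6]_{5n}^∞ = 1/((7−1)·(5n)^6). The Euler-Maclaurin correction adds −f(5n)/2 = −1/(2·(5n)^7). Euler-Maclaurin then gives
  Σ_{k>5n} 1/k^7 = ∫_{5n}^∞ dx/x^7 − 1/(2·(5n)^7) + O(1/(5n)^8).
(Equivalently this is ζ(7) − Σ_{k≤5n} 1/k^7.)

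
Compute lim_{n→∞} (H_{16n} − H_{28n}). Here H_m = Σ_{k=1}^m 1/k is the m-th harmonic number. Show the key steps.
lim = ln(16/28) = ln(4/7)

Euler-Maclaurin gives H_m = ln m + γ + 1/(2m) + O(1/m^2). The γ and O(1/m) terms cancel in the difference:
  H_{16n} − H_{28n} = ln(16n) − ln(28n) + O(1/n) = ln(16/28) + O(1/n).
Hence the limit is ln(16/28) = ln(4/7).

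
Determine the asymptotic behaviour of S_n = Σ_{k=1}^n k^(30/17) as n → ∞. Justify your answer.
S_n ~ (17/47) · n^(47/17)

Integral comparison: Σ_{k=1}^n k^(30/17) = ∫_0^n x^(30/17) dx + O(n^(30/17)). The integral is n^(1 + 30/17) / (1 + 30/17) = n^((30+17)/17) / ((30+17)/17) = (17/47) · n^(47/17).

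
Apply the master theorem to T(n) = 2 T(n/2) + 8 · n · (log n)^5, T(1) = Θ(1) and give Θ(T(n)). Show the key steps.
T(n) = Θ(n · (log n)^6)

Here log_2 2 = 1 and f(n) = 8 · n · (log n)^5 = Θ(n^(log_2 2) · (log n)^5). This is the extended Case 2 of the master theorem (f matches the critical exponent up to log factors), giving T(n) = Θ(n^(log_2 2) · (log n)^(5+1)) = Θ(n · (log n)^6).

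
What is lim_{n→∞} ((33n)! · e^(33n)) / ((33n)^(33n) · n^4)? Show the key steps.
lim = 0

Stirling: (33n)! ~ sqrt(2π·33n) · (33n/e)^(33n). Hence
  (33n)! · e^(33n) / (33n)^(33n) ~ sqrt(2π·33n).
Dividing by n^4: sqrt(2π·33n) / n^4 = sqrt(2π·33) · n^((1−8)/2), so the expression behaves like sqrt(2π·33) · n^((1−8)/2) → 0.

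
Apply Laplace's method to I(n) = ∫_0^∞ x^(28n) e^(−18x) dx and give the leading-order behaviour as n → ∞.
I(n) ~ (sqrt(2π·28n) / 18) · (28n/(18e))^(28n)

Write the integrand as exp(28n ln x − 18x) and set f(x) = 28n ln x − 18x. Then f'(x) = 28n/x − 18 = 0 at x* = 28n/18, and f''(x*) = −28n/x*^2 = −18^2/(28n). Laplace's method (interior maximum) gives
  I(n) ~ e^(f(x*)) · sqrt(2π / |f''(x*)|)
        = exp(28n ln(28n/18) − 28n) · sqrt(2π · 28n / 18^2)
        = (28n/18)^(28n) e^(−28n) · sqrt(2π·28n) / 18
        = (sqrt(2π·28n) / 18) · (28n/(18e))^(28n).
This matches Γ(28n+1)/18^(28n+1) with Stirling applied to Γ.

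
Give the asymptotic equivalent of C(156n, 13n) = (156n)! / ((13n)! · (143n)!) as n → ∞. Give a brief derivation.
C(156n, 13n) ~ (8916100448256/285311670611)^(13n) · sqrt(6/(11π·13n))

Write N = 13n. Apply Stirling to each factorial:
  (12N)! ~ sqrt(2π·12N) · (12N/e)^(12N),
  N! ~ sqrt(2π N) · (N/e)^N,
  (11N)! ~ sqrt(2π·11N) · (11N/e)^(11N).
The exponential factors combine to (12N)^(12N) / (N^N · (11N)^(11N)) = 12^(12N)/11^(11N) = (12^12/11^11)^N = (8916100448256/285311670611)^N.
The square-root prefactors combine to sqrt(2π·12N) / (sqrt(2π N)·sqrt(2π·11N)) = sqrt(12 / (2π·11·N)) = sqrt(6/(11π·13n)).
Substituting N = 13n: C(156n, 13n) ~ (8916100448256/285311670611)^(13n) · sqrt(6/(11π·13n)).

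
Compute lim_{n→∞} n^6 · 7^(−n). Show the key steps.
lim = 0

Exponentials with base > 1 dominate every fixed polynomial: for any fixed c, n^c / 7^n → 0 as n → ∞ (e.g. by the ratio test, or by writing 7^n = e^(n ln 7) and noting e^(n ln 7) / n^c → ∞). Hence n^6 · 7^(−n) = n^6 / 7^n → 0.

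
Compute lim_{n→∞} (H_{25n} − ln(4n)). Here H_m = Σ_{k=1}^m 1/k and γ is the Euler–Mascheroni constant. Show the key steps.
lim = ln(25/4) + γ

By Euler-Maclaurin, H_m = ln m + γ + O(1/m). So
  H_{25n} − ln(4n) = ln(25n) + γ − ln(4n) + O(1/n)
                       = ln(25/4) + γ + O(1/n).
Hence the limit is ln(25/4) + γ.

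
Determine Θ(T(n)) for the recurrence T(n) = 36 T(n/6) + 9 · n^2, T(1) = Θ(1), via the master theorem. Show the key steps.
T(n) = Θ(n^2 log n)

log_6 36 = 2, and f(n) = 9 · n^2 = Θ(n^(log_6 36)). This is Case 2 of the master theorem: T(n) = Θ(f(n) · log n) = Θ(n^2 log n).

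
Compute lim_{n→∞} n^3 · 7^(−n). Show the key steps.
lim = 0

Exponentials with base > 1 dominate every fixed polynomial: for any fixed c, n^c / 7^n → 0 as n → ∞ (e.g. by the ratio test, or by writing 7^n = e^(n ln 7) and noting e^(n ln 7) / n^c → ∞). Hence n^3 · 7^(−n) = n^3 / 7^n → 0.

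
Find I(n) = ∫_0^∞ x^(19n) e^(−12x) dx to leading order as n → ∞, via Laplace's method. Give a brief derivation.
I(n) ~ (sqrt(2π·19n) / 12) · (19n/(12e))^(19n)

Write the integrand as exp(19n ln x − 12x) and set f(x) = 19n ln x − 12x. Then f'(x) = 19n/x − 12 = 0 at x* = 19n/12, and f''(x*) = −19n/x*^2 = −12^2/(19n). Laplace's method (interior maximum) gives
  I(n) ~ e^(f(x*)) · sqrt(2π / |f''(x*)|)
        = exp(19n ln(19n/12) − 19n) · sqrt(2π · 19n / 12^2)
        = (19n/12)^(19n) e^(−19n) · sqrt(2π·19n) / 12
        = (sqrt(2π·19n) / 12) · (19n/(12e))^(19n).
This matches Γ(19n+1)/12^(19n+1) with Stirling applied to Γ.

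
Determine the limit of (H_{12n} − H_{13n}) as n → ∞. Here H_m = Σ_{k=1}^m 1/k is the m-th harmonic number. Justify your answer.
lim = ln(12/13)

Euler-Maclaurin gives H_m = ln m + γ + 1/(2m) + O(1/m^2). The γ and O(1/m) terms cancel in the difference:
  H_{12n} − H_{13n} = ln(12n) − ln(13n) + O(1/n) = ln(12/13) + O(1/n).
Hence the limit is ln(12/13).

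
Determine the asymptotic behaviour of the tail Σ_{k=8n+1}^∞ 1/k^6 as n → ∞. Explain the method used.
Σ_{k>8n} 1/k^6 ~ 1/(5 · (8n)^5)

Compare to the integral: ∫_{8n}^∞ x^(−6) dx = [−x^(−5)/5]_{8n}^∞ = 1/((6−1)·(8n)^5). Euler-Maclaurin then gives
  Σ_{k>8n} 1/k^6 = ∫_{8n}^∞ dx/x^6 − 1/(2·(8n)^6) + O(1/(8n)^7).
(Equivalently this is ζ(6) − Σ_{k≤8n} 1/k^6.)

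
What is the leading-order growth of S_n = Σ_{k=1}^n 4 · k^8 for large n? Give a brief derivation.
S_n ~ 4 · n^9 / 9

By integral comparison (Euler-Maclaurin), Σ_{k=1}^n 4 · k^8 = 4 · ∫_0^n x^8 dx + O(n^8) = 4 · n^9/9 + O(n^8). (Equivalently, Faulhaber's formula gives the same leading term.)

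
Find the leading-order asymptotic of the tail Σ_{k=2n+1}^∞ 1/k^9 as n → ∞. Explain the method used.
Σ_{k>2n} 1/k^9 ~ 1/(8 · (2n)^8)

Compare to the integral: ∫_{2n}^∞ x^(−9) dx = [−x^(−8)/8]_{2n}^∞ = 1/((9−1)·(2n)^8). Euler-Maclaurin then gives
  Σ_{k>2n} 1/k^9 = ∫_{2n}^∞ dx/x^9 − 1/(2·(2n)^9) + O(1/(2n)^10).
(Equivalently this is ζ(9) − Σ_{k≤2n} 1/k^9.)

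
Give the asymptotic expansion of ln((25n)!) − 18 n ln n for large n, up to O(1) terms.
ln((25n)!) − 18 n ln n = 7 n ln n + 25(ln 25 − 1) n + (1/2) ln(2π·25n) + O(1/n)

Stirling: ln((25n)!) = 25n ln(25n) − 25n + (1/2) ln(2π·25n) + O(1/n).
Expand 25n ln(25n) = 25n (ln n + ln 25) = 25n ln n + 25n ln 25.
Subtract 18n ln n: leading term is (25 − 18) n ln n = 7 n ln n. The next term is 25n ln 25 − 25n = 25(ln 25 − 1) n. Then the (1/2) ln(2π·25n) correction.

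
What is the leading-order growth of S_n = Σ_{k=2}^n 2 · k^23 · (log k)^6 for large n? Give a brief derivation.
S_n ~ n^24 · (log n)^6 / 12

By integral comparison, S_n = ∫_1^n 2 · x^23 · (log x)^6 dx + O(n^23 · (log n)^6). For the integral, the leading term of ∫_1^n x^23 (log x)^6 dx is n^24/24 · (log n)^6 (by repeated integration by parts; each step lowers the log-exponent and produces a relatively O(1/log n) correction). Hence S_n ~ n^24 · (log n)^6 / 12.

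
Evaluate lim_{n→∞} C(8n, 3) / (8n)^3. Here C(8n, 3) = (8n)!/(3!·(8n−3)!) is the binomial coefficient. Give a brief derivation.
lim = 1/3! = 1/6

With N = 8n → ∞: C(N, 3) / N^3 = [N(N−1)…(N−2)] / (3! · N^3) = (1/3!) · 1 · (1 − 1/(8n)) · (1 − 2/(8n)). Each factor → 1 as N → ∞, so the limit is 1/3! = 1/6.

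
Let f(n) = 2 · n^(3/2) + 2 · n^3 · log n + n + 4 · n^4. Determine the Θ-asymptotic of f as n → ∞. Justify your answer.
f(n) ∈ Θ(n^4)

Compare the terms by growth order. For large n, n^a · (log n)^b dominates n^a' · (log n)^b' iff a > a', or (a = a' and b > b'). Ranking the 4 terms shows the dominant one is 4 · n^4. Hence f(n) ∈ Θ(n^4).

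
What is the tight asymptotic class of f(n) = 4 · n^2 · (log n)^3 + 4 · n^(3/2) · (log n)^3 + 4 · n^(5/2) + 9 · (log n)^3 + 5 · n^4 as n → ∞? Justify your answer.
f(n) ∈ Θ(n^4)

Compare the terms by growth order. For large n, n^a · (log n)^b dominates n^a' · (log n)^b' iff a > a', or (a = a' and b > b'). Ranking the 5 terms shows the dominant one is 5 · n^4. Hence f(n) ∈ Θ(n^4).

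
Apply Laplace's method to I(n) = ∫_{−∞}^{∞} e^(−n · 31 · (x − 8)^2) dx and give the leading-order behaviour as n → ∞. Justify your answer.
I(n) = sqrt(π/(31n))

Here φ(x) = 31 · (x − 8)^2 has its unique minimum at x* = 8 with φ(x*) = 0 and φ''(x*) = 62. Laplace's method gives
  I(n) ~ e^(−n φ(x*)) · sqrt(2π / (n · φ''(x*))) = sqrt(2π / (62n)) = sqrt(π/(31n)).
This is exact: substituting u = (x − 8)·sqrt(31n) gives I(n) = (1/sqrt(31n)) ∫_{−∞}^{∞} e^(−u^2) du = sqrt(π/(31n)).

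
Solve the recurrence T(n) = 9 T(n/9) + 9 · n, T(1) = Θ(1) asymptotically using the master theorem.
T(n) = Θ(n log n)

log_9 9 = 1, and f(n) = 9 · n = Θ(n^(log_9 9)). This is Case 2 of the master theorem: T(n) = Θ(f(n) · log n) = Θ(n log n).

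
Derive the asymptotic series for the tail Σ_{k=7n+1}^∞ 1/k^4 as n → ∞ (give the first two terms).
Σ_{k>7n} 1/k^4 = 1/(3 · (7n)^3) − 1/(2 · (7n)^4) + O(1/(7n)^5)

Compare to the integral: ∫_{7n}^∞ x^(−4) dx = [−x^(−3)/3]_{7n}^∞ = 1/((4−1)·(7n)^3). The Euler-Maclaurin correction adds −f(7n)/2 = −1/(2·(7n)^4). Euler-Maclaurin then gives
  Σ_{k>7n} 1/k^4 = ∫_{7n}^∞ dx/x^4 − 1/(2·(7n)^4) + O(1/(7n)^5).
(Equivalently this is ζ(4) − Σ_{k≤7n} 1/k^4.)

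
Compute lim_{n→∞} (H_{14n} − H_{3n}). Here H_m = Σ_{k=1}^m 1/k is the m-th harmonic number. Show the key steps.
lim = ln(14/3)

Euler-Maclaurin gives H_m = ln m + γ + 1/(2m) + O(1/m^2). The γ and O(1/m) terms cancel in the difference:
  H_{14n} − H_{3n} = ln(14n) − ln(3n) + O(1/n) = ln(14/3) + O(1/n).
Hence the limit is ln(14/3).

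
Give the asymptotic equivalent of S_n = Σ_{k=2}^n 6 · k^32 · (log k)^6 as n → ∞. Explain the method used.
S_n ~ 2 · n^33 · (log n)^6 / 11

By integral comparison, S_n = ∫_1^n 6 · x^32 · (log x)^6 dx + O(n^32 · (log n)^6). For the integral, the leading term of ∫_1^n x^32 (log x)^6 dx is n^33/33 · (log n)^6 (by repeated integration by parts; each step lowers the log-exponent and produces a relatively O(1/log n) correction). Hence S_n ~ 2 · n^33 · (log n)^6 / 11.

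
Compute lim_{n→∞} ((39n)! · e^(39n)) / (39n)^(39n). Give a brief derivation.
lim = ∞

Stirling: (39n)! ~ sqrt(2π·39n) · (39n/e)^(39n). Hence
  (39n)! · e^(39n) / (39n)^(39n) ~ sqrt(2π·39n) = sqrt(2π·39) · sqrt(n) → ∞.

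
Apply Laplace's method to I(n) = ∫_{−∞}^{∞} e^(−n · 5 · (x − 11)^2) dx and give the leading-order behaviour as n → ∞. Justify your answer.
I(n) = sqrt(π/(5n))

Here φ(x) = 5 · (x − 11)^2 has its unique minimum at x* = 11 with φ(x*) = 0 and φ''(x*) = 10. Laplace's method gives
  I(n) ~ e^(−n φ(x*)) · sqrt(2π / (n · φ''(x*))) = sqrt(2π / (10n)) = sqrt(π/(5n)).
This is exact: substituting u = (x − 11)·sqrt(5n) gives I(n) = (1/sqrt(5n)) ∫_{−∞}^{∞} e^(−u^2) du = sqrt(π/(5n)).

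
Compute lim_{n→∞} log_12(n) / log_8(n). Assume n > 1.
lim = ln(8) / ln(12) = log_12(8)

Change of base: log_12(n) = ln n / ln 12 and log_8(n) = ln n / ln 8. The ratio is (ln n / ln 12) · (ln 8 / ln n) = ln 8 / ln 12, a constant independent of n. So the limit is ln 8 / ln 12 = log_12(8).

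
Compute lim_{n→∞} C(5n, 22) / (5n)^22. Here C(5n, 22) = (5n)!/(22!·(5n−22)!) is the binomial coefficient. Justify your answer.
lim = 1/22! = 1/1124000727777607680000

With N = 5n → ∞: C(N, 22) / N^22 = [N(N−1)…(N−21)] / (22! · N^22) = (1/22!) · 1 · (1 − 1/(5n)) · … · (1 − 21/(5n)). Each factor → 1 as N → ∞, so the limit is 1/22! = 1/1124000727777607680000.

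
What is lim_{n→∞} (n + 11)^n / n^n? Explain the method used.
lim = e^11

Rewrite as (1 + 11/n)^(n). By the standard limit (1 + x/n)^n → e^x, we have (1 + 11/n)^n → e^11, and raising to the 1st power gives e^11.
More precisely, ln[(1 + 11/n)^(n)] = n · ln(1 + 11/n) = n · (11/n + O(1/n^2)) = 11 + O(1/n) → 11.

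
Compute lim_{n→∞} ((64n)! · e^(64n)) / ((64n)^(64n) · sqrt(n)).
lim = sqrt(2π·64)

Stirling: (64n)! ~ sqrt(2π·64n) · (64n/e)^(64n). Hence
  (64n)! · e^(64n) / (64n)^(64n) ~ sqrt(2π·64n).
Dividing by sqrt(n): sqrt(2π·64n) / sqrt(n) = sqrt(2π·64) · n^((1−1)/2), so the limit is sqrt(2π·64).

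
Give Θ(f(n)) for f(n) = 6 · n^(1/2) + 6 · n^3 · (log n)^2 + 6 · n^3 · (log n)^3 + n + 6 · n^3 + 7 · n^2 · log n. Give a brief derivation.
f(n) ∈ Θ(n^3 · (log n)^3)

Compare the terms by growth order. For large n, n^a · (log n)^b dominates n^a' · (log n)^b' iff a > a', or (a = a' and b > b'). Ranking the 6 terms shows the dominant one is 6 · n^3 · (log n)^3. Hence f(n) ∈ Θ(n^3 · (log n)^3).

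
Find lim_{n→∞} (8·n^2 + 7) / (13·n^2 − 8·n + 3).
lim = 8/13

For large n the leading n^2 terms dominate both numerator and denominator. Dividing top and bottom by n^2, every other term tends to 0, leaving 8/13.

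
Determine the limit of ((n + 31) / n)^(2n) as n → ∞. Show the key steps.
lim = e^62

Rewrite as (1 + 31/n)^(2n). By the standard limit (1 + x/n)^n → e^x, we have (1 + 31/n)^n → e^31, and raising to the 2nd power gives e^62.
More precisely, ln[(1 + 31/n)^(2n)] = 2n · ln(1 + 31/n) = 2n · (31/n + O(1/n^2)) = 62 + O(1/n) → 62.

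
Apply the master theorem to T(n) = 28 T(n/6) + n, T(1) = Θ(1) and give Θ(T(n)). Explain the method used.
T(n) = Θ(n^(log_6 28))

Master theorem: compare f(n) = n to n^(log_6 28) where log_6 28 ≈ 1.860. Since 1 < log_6 28, we have f(n) = O(n^(log_6 28 − ε)) for some ε > 0 — Case 1. Hence T(n) = Θ(n^(log_6 28)).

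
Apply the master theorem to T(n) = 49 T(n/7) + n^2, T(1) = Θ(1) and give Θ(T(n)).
T(n) = Θ(n^2 log n)

log_7 49 = 2, and f(n) = n^2 = Θ(n^(log_7 49)). This is Case 2 of the master theorem: T(n) = Θ(f(n) · log n) = Θ(n^2 log n).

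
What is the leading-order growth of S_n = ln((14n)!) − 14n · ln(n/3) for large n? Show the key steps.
S_n ~ 14n · (ln 42 − 1) + O(ln n)

Stirling: ln((14n)!) = 14n ln(14n) − 14n + O(ln n).
  S_n = 14n ln(14n) − 14n − 14n ln(n/3) + O(ln n)
      = 14n ln(14n) − 14n ln n + 14n ln 3 − 14n + O(ln n)
      = 14n ln 14 + 14n ln 3 − 14n + O(ln n)
      = 14n (ln 42 − 1) + O(ln n).
Numerically ln(42) − 1 ≈ 2.7377.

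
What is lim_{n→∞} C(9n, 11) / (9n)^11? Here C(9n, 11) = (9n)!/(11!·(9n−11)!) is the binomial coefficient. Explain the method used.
lim = 1/11! = 1/39916800

With N = 9n → ∞: C(N, 11) / N^11 = [N(N−1)…(N−10)] / (11! · N^11) = (1/11!) · 1 · (1 − 1/(9n)) · … · (1 − 10/(9n)). Each factor → 1 as N → ∞, so the limit is 1/11! = 1/39916800.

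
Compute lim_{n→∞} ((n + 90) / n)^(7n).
lim = e^630

Rewrite as (1 + 90/n)^(7n). By the standard limit (1 + x/n)^n → e^x, we have (1 + 90/n)^n → e^90, and raising to the 7th power gives e^630.
More precisely, ln[(1 + 90/n)^(7n)] = 7n · ln(1 + 90/n) = 7n · (90/n + O(1/n^2)) = 630 + O(1/n) → 630.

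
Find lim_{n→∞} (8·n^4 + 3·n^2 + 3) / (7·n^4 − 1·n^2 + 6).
lim = 8/7

For large n the leading n^4 terms dominate both numerator and denominator. Dividing top and bottom by n^4, every other term tends to 0, leaving 8/7.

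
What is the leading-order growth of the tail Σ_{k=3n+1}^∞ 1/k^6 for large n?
Σ_{k>3n} 1/k^6 ~ 1/(5 · (3n)^5)

Compare to the integral: ∫_{3n}^∞ x^(−6) dx = [−x^(−5)/5]_{3n}^∞ = 1/((6−1)·(3n)^5). Euler-Maclaurin then gives
  Σ_{k>3n} 1/k^6 = ∫_{3n}^∞ dx/x^6 − 1/(2·(3n)^6) + O(1/(3n)^7).
(Equivalently this is ζ(6) − Σ_{k≤3n} 1/k^6.)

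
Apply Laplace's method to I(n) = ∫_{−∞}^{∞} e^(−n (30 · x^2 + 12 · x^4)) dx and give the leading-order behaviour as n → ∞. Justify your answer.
I(n) ~ sqrt(π/(30n))

φ(x) = 30 · x^2 + 12 · x^4 has its unique global minimum at x* = 0 (since φ'(x) = 60x + 48x^3 = 0 only at x = 0 for real x with both coefficients positive, and φ → ∞ as |x| → ∞). At x* = 0, φ(0) = 0 and φ''(0) = 60. Laplace's method then gives
  I(n) ~ sqrt(2π / (n · φ''(0))) · e^(−n φ(0)) = sqrt(2π / (60n)) = sqrt(π/(30n)).
The 12 · x^4 term contributes only at subleading order (an O(1/n) relative correction).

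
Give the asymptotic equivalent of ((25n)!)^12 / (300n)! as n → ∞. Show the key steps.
((25n)!)^12/(300n)! ~ ((2π·25n)^(11/2) / sqrt(12)) · 12^(−12·25n)  →  0

Write N = 25n. Stirling: N! ~ sqrt(2π N)(N/e)^N and (12N)! ~ sqrt(2π·12N)·(12N/e)^(12N).
  (N!)^12/(12N)! ~ (2π N)^(12/2) (N/e)^(12N) / [sqrt(2π·12N) (12N/e)^(12N)]
     = (2π N)^(12/2) / sqrt(2π·12N) · (N/(12N))^(12N)
     = (2π N)^((12−1)/2) / sqrt(12) · 12^(−12N).
Since 12^12 > 1, the factor 12^(−12N) decays exponentially, so the ratio → 0. Substituting N = 25n gives the stated form.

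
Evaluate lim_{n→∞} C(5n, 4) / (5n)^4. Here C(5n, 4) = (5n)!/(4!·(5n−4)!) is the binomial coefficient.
lim = 1/4! = 1/24

With N = 5n → ∞: C(N, 4) / N^4 = [N(N−1)…(N−3)] / (4! · N^4) = (1/4!) · 1 · (1 − 1/(5n)) · (1 − 2/(5n)) · (1 − 3/(5n)). Each factor → 1 as N → ∞, so the limit is 1/4! = 1/24.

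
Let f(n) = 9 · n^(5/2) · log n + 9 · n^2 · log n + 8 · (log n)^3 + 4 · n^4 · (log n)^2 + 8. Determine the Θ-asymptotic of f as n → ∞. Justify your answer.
f(n) ∈ Θ(n^4 · (log n)^2)

Compare the terms by growth order. For large n, n^a · (log n)^b dominates n^a' · (log n)^b' iff a > a', or (a = a' and b > b'). Ranking the 5 terms shows the dominant one is 4 · n^4 · (log n)^2. Hence f(n) ∈ Θ(n^4 · (log n)^2).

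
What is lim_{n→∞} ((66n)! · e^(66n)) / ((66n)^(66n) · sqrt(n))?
lim = sqrt(2π·66)

Stirling: (66n)! ~ sqrt(2π·66n) · (66n/e)^(66n). Hence
  (66n)! · e^(66n) / (66n)^(66n) ~ sqrt(2π·66n).
Dividing by sqrt(n): sqrt(2π·66n) / sqrt(n) = sqrt(2π·66) · n^((1−1)/2), so the limit is sqrt(2π·66).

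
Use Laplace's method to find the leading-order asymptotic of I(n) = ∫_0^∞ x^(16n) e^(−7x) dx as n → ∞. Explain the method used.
I(n) ~ (sqrt(2π·16n) / 7) · (16n/(7e))^(16n)

Write the integrand as exp(16n ln x − 7x) and set f(x) = 16n ln x − 7x. Then f'(x) = 16n/x − 7 = 0 at x* = 16n/7, and f''(x*) = −16n/x*^2 = −7^2/(16n). Laplace's method (interior maximum) gives
  I(n) ~ e^(f(x*)) · sqrt(2π / |f''(x*)|)
        = exp(16n ln(16n/7) − 16n) · sqrt(2π · 16n / 7^2)
        = (16n/7)^(16n) e^(−16n) · sqrt(2π·16n) / 7
        = (sqrt(2π·16n) / 7) · (16n/(7e))^(16n).
This matches Γ(16n+1)/7^(16n+1) with Stirling applied to Γ.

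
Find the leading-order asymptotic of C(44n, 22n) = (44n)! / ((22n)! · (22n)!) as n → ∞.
C(44n, 22n) ~ (4)^(22n) · sqrt(1/(π·22n))

Write N = 22n. Apply Stirling to each factorial:
  (2N)! ~ sqrt(2π·2N) · (2N/e)^(2N),
  N! ~ sqrt(2π N) · (N/e)^N,
  (1N)! ~ sqrt(2π·1N) · (1N/e)^(1N).
The exponential factors combine to (2N)^(2N) / (N^N · (1N)^(1N)) = 2^(2N)/1^(1N) = (2^2/1^1)^N = (4)^N.
The square-root prefactors combine to sqrt(2π·2N) / (sqrt(2π N)·sqrt(2π·1N)) = sqrt(2 / (2π·1·N)) = sqrt(1/(π·22n)).
Substituting N = 22n: C(44n, 22n) ~ (4)^(22n) · sqrt(1/(π·22n)).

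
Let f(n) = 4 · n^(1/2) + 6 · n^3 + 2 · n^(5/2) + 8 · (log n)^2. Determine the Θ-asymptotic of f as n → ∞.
f(n) ∈ Θ(n^3)

Compare the terms by growth order. For large n, n^a · (log n)^b dominates n^a' · (log n)^b' iff a > a', or (a = a' and b > b'). Ranking the 4 terms shows the dominant one is 6 · n^3. Hence f(n) ∈ Θ(n^3).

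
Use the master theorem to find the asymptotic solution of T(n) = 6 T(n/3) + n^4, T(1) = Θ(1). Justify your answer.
T(n) = Θ(n^4)

log_3 6 ≈ 1.631. f(n) = n^4 dominates n^(log_3 6) since 4 > 1.631, and the regularity condition a·f(n/b) = 6·(n/3)^4 = (6/81)·n^4 ≤ c·f(n) holds with c = 6/81 ≈ 0.0741 < 1. So this is Case 3: T(n) = Θ(f(n)) = Θ(n^4).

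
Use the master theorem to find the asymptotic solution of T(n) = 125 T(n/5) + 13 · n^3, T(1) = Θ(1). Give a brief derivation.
T(n) = Θ(n^3 log n)

log_5 125 = 3, and f(n) = 13 · n^3 = Θ(n^(log_5 125)). This is Case 2 of the master theorem: T(n) = Θ(f(n) · log n) = Θ(n^3 log n).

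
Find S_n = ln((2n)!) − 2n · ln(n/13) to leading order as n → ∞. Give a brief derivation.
S_n ~ 2n · (ln 26 − 1) + O(ln n)

Stirling: ln((2n)!) = 2n ln(2n) − 2n + O(ln n).
  S_n = 2n ln(2n) − 2n − 2n ln(n/13) + O(ln n)
      = 2n ln(2n) − 2n ln n + 2n ln 13 − 2n + O(ln n)
      = 2n ln 2 + 2n ln 13 − 2n + O(ln n)
      = 2n (ln 26 − 1) + O(ln n).
Numerically ln(26) − 1 ≈ 2.2581.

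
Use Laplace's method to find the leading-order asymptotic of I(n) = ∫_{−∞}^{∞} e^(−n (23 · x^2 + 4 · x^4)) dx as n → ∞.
I(n) ~ sqrt(π/(23n))

φ(x) = 23 · x^2 + 4 · x^4 has its unique global minimum at x* = 0 (since φ'(x) = 46x + 16x^3 = 0 only at x = 0 for real x with both coefficients positive, and φ → ∞ as |x| → ∞). At x* = 0, φ(0) = 0 and φ''(0) = 46. Laplace's method then gives
  I(n) ~ sqrt(2π / (n · φ''(0))) · e^(−n φ(0)) = sqrt(2π / (46n)) = sqrt(π/(23n)).
The 4 · x^4 term contributes only at subleading order (an O(1/n) relative correction).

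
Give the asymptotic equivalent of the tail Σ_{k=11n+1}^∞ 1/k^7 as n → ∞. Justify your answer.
Σ_{k>11n} 1/k^7 ~ 1/(6 · (11n)^6)

Compare to the integral: ∫_{11n}^∞ x^(−7) dx = [−x^(−6)/6]_{11n}^∞ = 1/((7−1)·(11n)^6). Euler-Maclaurin then gives
  Σ_{k>11n} 1/k^7 = ∫_{11n}^∞ dx/x^7 − 1/(2·(11n)^7) + O(1/(11n)^8).
(Equivalently this is ζ(7) − Σ_{k≤11n} 1/k^7.)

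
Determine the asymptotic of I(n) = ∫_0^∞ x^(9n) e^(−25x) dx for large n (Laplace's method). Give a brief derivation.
I(n) ~ (sqrt(2π·9n) / 25) · (9n/(25e))^(9n)

Write the integrand as exp(9n ln x − 25x) and set f(x) = 9n ln x − 25x. Then f'(x) = 9n/x − 25 = 0 at x* = 9n/25, and f''(x*) = −9n/x*^2 = −25^2/(9n). Laplace's method (interior maximum) gives
  I(n) ~ e^(f(x*)) · sqrt(2π / |f''(x*)|)
        = exp(9n ln(9n/25) − 9n) · sqrt(2π · 9n / 25^2)
        = (9n/25)^(9n) e^(−9n) · sqrt(2π·9n) / 25
        = (sqrt(2π·9n) / 25) · (9n/(25e))^(9n).
This matches Γ(9n+1)/25^(9n+1) with Stirling applied to Γ.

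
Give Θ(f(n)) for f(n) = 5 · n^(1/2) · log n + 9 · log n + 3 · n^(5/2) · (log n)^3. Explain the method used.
f(n) ∈ Θ(n^(5/2) · (log n)^3)

Compare the terms by growth order. For large n, n^a · (log n)^b dominates n^a' · (log n)^b' iff a > a', or (a = a' and b > b'). Ranking the 3 terms shows the dominant one is 3 · n^(5/2) · (log n)^3. Hence f(n) ∈ Θ(n^(5/2) · (log n)^3).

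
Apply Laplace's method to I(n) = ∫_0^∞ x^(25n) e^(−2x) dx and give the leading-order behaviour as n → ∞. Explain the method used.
I(n) ~ (sqrt(2π·25n) / 2) · (25n/(2e))^(25n)

Write the integrand as exp(25n ln x − 2x) and set f(x) = 25n ln x − 2x. Then f'(x) = 25n/x − 2 = 0 at x* = 25n/2, and f''(x*) = −25n/x*^2 = −2^2/(25n). Laplace's method (interior maximum) gives
  I(n) ~ e^(f(x*)) · sqrt(2π / |f''(x*)|)
        = exp(25n ln(25n/2) − 25n) · sqrt(2π · 25n / 2^2)
        = (25n/2)^(25n) e^(−25n) · sqrt(2π·25n) / 2
        = (sqrt(2π·25n) / 2) · (25n/(2e))^(25n).
This matches Γ(25n+1)/2^(25n+1) with Stirling applied to Γ.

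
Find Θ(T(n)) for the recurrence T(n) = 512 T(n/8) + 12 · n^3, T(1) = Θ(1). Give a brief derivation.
T(n) = Θ(n^3 log n)

log_8 512 = 3, and f(n) = 12 · n^3 = Θ(n^(log_8 512)). This is Case 2 of the master theorem: T(n) = Θ(f(n) · log n) = Θ(n^3 log n).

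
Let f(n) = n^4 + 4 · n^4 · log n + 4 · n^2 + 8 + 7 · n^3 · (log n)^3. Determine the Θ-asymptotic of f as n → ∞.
f(n) ∈ Θ(n^4 · log n)

Compare the terms by growth order. For large n, n^a · (log n)^b dominates n^a' · (log n)^b' iff a > a', or (a = a' and b > b'). Ranking the 5 terms shows the dominant one is 4 · n^4 · log n. Hence f(n) ∈ Θ(n^4 · log n).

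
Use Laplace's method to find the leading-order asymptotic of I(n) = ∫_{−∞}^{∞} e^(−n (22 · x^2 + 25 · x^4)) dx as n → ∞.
I(n) ~ sqrt(π/(22n))

φ(x) = 22 · x^2 + 25 · x^4 has its unique global minimum at x* = 0 (since φ'(x) = 44x + 100x^3 = 0 only at x = 0 for real x with both coefficients positive, and φ → ∞ as |x| → ∞). At x* = 0, φ(0) = 0 and φ''(0) = 44. Laplace's method then gives
  I(n) ~ sqrt(2π / (n · φ''(0))) · e^(−n φ(0)) = sqrt(2π / (44n)) = sqrt(π/(22n)).
The 25 · x^4 term contributes only at subleading order (an O(1/n) relative correction).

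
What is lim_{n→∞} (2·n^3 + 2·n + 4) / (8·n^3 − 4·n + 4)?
lim = 2/8 = 1/4

For large n the leading n^3 terms dominate both numerator and denominator. Dividing top and bottom by n^3, every other term tends to 0, leaving 2/8 = 1/4.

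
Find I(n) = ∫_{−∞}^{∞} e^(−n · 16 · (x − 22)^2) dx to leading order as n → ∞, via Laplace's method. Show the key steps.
I(n) = sqrt(π/(16n))

Here φ(x) = 16 · (x − 22)^2 has its unique minimum at x* = 22 with φ(x*) = 0 and φ''(x*) = 32. Laplace's method gives
  I(n) ~ e^(−n φ(x*)) · sqrt(2π / (n · φ''(x*))) = sqrt(2π / (32n)) = sqrt(π/(16n)).
This is exact: substituting u = (x − 22)·sqrt(16n) gives I(n) = (1/sqrt(16n)) ∫_{−∞}^{∞} e^(−u^2) du = sqrt(π/(16n)).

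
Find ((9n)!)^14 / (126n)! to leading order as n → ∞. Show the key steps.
((9n)!)^14/(126n)! ~ ((2π·9n)^(13/2) / sqrt(14)) · 14^(−14·9n)  →  0

Write N = 9n. Stirling: N! ~ sqrt(2π N)(N/e)^N and (14N)! ~ sqrt(2π·14N)·(14N/e)^(14N).
  (N!)^14/(14N)! ~ (2π N)^(14/2) (N/e)^(14N) / [sqrt(2π·14N) (14N/e)^(14N)]
     = (2π N)^(14/2) / sqrt(2π·14N) · (N/(14N))^(14N)
     = (2π N)^((14−1)/2) / sqrt(14) · 14^(−14N).
Since 14^14 > 1, the factor 14^(−14N) decays exponentially, so the ratio → 0. Substituting N = 9n gives the stated form.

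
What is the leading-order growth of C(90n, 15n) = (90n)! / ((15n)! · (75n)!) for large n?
C(90n, 15n) ~ (46656/3125)^(15n) · sqrt(3/(5π·15n))

Write N = 15n. Apply Stirling to each factorial:
  (6N)! ~ sqrt(2π·6N) · (6N/e)^(6N),
  N! ~ sqrt(2π N) · (N/e)^N,
  (5N)! ~ sqrt(2π·5N) · (5N/e)^(5N).
The exponential factors combine to (6N)^(6N) / (N^N · (5N)^(5N)) = 6^(6N)/5^(5N) = (6^6/5^5)^N = (46656/3125)^N.
The square-root prefactors combine to sqrt(2π·6N) / (sqrt(2π N)·sqrt(2π·5N)) = sqrt(6 / (2π·5·N)) = sqrt(3/(5π·15n)).
Substituting N = 15n: C(90n, 15n) ~ (46656/3125)^(15n) · sqrt(3/(5π·15n)).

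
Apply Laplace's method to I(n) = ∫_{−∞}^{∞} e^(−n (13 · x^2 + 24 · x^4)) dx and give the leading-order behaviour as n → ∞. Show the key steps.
I(n) ~ sqrt(π/(13n))

φ(x) = 13 · x^2 + 24 · x^4 has its unique global minimum at x* = 0 (since φ'(x) = 26x + 96x^3 = 0 only at x = 0 for real x with both coefficients positive, and φ → ∞ as |x| → ∞). At x* = 0, φ(0) = 0 and φ''(0) = 26. Laplace's method then gives
  I(n) ~ sqrt(2π / (n · φ''(0))) · e^(−n φ(0)) = sqrt(2π / (26n)) = sqrt(π/(13n)).
The 24 · x^4 term contributes only at subleading order (an O(1/n) relative correction).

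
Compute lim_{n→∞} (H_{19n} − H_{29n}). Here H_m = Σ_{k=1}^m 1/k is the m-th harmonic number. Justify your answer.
lim = ln(19/29)

Euler-Maclaurin gives H_m = ln m + γ + 1/(2m) + O(1/m^2). The γ and O(1/m) terms cancel in the difference:
  H_{19n} − H_{29n} = ln(19n) − ln(29n) + O(1/n) = ln(19/29) + O(1/n).
Hence the limit is ln(19/29).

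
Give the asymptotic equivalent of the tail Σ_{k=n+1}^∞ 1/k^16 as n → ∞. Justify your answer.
Σ_{k>n} 1/k^16 ~ 1/(15 · n^15)

Compare to the integral: ∫_{n}^∞ x^(−16) dx = [−x^(−15)/15]_{n}^∞ = 1/((16−1)·n^15). Euler-Maclaurin then gives
  Σ_{k>n} 1/k^16 = ∫_{n}^∞ dx/x^16 − 1/(2·n^16) + O(1/n^17).
(Equivalently this is ζ(16) − Σ_{k≤n} 1/k^16.)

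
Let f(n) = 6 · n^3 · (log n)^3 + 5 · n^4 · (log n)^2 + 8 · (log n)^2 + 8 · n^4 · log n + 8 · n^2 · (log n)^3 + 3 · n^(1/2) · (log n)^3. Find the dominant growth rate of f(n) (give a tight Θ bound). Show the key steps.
f(n) ∈ Θ(n^4 · (log n)^2)

Compare the terms by growth order. For large n, n^a · (log n)^b dominates n^a' · (log n)^b' iff a > a', or (a = a' and b > b'). Ranking the 6 terms shows the dominant one is 5 · n^4 · (log n)^2. Hence f(n) ∈ Θ(n^4 · (log n)^2).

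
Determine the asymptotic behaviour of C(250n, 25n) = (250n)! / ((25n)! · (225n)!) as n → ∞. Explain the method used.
C(250n, 25n) ~ (10000000000/387420489)^(25n) · sqrt(5/(9π·25n))

Write N = 25n. Apply Stirling to each factorial:
  (10N)! ~ sqrt(2π·10N) · (10N/e)^(10N),
  N! ~ sqrt(2π N) · (N/e)^N,
  (9N)! ~ sqrt(2π·9N) · (9N/e)^(9N).
The exponential factors combine to (10N)^(10N) / (N^N · (9N)^(9N)) = 10^(10N)/9^(9N) = (10^10/9^9)^N = (10000000000/387420489)^N.
The square-root prefactors combine to sqrt(2π·10N) / (sqrt(2π N)·sqrt(2π·9N)) = sqrt(10 / (2π·9·N)) = sqrt(5/(9π·25n)).
Substituting N = 25n: C(250n, 25n) ~ (10000000000/387420489)^(25n) · sqrt(5/(9π·25n)).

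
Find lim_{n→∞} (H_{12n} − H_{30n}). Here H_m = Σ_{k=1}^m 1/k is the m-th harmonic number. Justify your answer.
lim = ln(12/30) = ln(2/5)

Euler-Maclaurin gives H_m = ln m + γ + 1/(2m) + O(1/m^2). The γ and O(1/m) terms cancel in the difference:
  H_{12n} − H_{30n} = ln(12n) − ln(30n) + O(1/n) = ln(12/30) + O(1/n).
Hence the limit is ln(12/30) = ln(2/5).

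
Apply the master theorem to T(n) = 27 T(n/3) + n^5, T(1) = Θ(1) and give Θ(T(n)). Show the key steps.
T(n) = Θ(n^5)

log_3 27 ≈ 3.000. f(n) = n^5 dominates n^(log_3 27) since 5 > 3.000, and the regularity condition a·f(n/b) = 27·(n/3)^5 = (27/243)·n^5 ≤ c·f(n) holds with c = 27/243 ≈ 0.111 < 1. So this is Case 3: T(n) = Θ(f(n)) = Θ(n^5).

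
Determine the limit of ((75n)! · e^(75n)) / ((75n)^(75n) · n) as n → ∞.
lim = 0

Stirling: (75n)! ~ sqrt(2π·75n) · (75n/e)^(75n). Hence
  (75n)! · e^(75n) / (75n)^(75n) ~ sqrt(2π·75n).
Dividing by n: sqrt(2π·75n) / n = sqrt(2π·75) · n^((1−2)/2), so the expression behaves like sqrt(2π·75) · n^((1−2)/2) → 0.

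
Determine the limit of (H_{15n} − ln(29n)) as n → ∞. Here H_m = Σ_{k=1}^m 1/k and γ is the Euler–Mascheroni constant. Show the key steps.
lim = ln(15/29) + γ

By Euler-Maclaurin, H_m = ln m + γ + O(1/m). So
  H_{15n} − ln(29n) = ln(15n) + γ − ln(29n) + O(1/n)
                       = ln(15/29) + γ + O(1/n).
Hence the limit is ln(15/29) + γ.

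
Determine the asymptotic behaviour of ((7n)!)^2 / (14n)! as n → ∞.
((7n)!)^2/(14n)! ~ ((2π·7n)^(1/2) / sqrt(2)) · 2^(−2·7n)  →  0

Write N = 7n. Stirling: N! ~ sqrt(2π N)(N/e)^N and (2N)! ~ sqrt(2π·2N)·(2N/e)^(2N).
  (N!)^2/(2N)! ~ (2π N)^(2/2) (N/e)^(2N) / [sqrt(2π·2N) (2N/e)^(2N)]
     = (2π N)^(2/2) / sqrt(2π·2N) · (N/(2N))^(2N)
     = (2π N)^((2−1)/2) / sqrt(2) · 2^(−2N).
Since 2^2 > 1, the factor 2^(−2N) decays exponentially, so the ratio → 0. Substituting N = 7n gives the stated form.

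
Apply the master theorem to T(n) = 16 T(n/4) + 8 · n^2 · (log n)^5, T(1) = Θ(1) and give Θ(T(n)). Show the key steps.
T(n) = Θ(n^2 · (log n)^6)

Here log_4 16 = 2 and f(n) = 8 · n^2 · (log n)^5 = Θ(n^(log_4 16) · (log n)^5). This is the extended Case 2 of the master theorem (f matches the critical exponent up to log factors), giving T(n) = Θ(n^(log_4 16) · (log n)^(5+1)) = Θ(n^2 · (log n)^6).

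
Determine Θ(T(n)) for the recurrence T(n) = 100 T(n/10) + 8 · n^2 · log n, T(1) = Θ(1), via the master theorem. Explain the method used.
T(n) = Θ(n^2 · (log n)^2)

Here log_10 100 = 2 and f(n) = 8 · n^2 · log n = Θ(n^(log_10 100) · (log n)^1). This is the extended Case 2 of the master theorem (f matches the critical exponent up to log factors), giving T(n) = Θ(n^(log_10 100) · (log n)^(1+1)) = Θ(n^2 · (log n)^2).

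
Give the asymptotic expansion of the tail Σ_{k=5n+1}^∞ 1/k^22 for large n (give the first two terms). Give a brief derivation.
Σ_{k>5n} 1/k^22 = 1/(21 · (5n)^21) − 1/(2 · (5n)^22) + O(1/(5n)^23)

Compare to the integral: ∫_{5n}^∞ x^(−22) dx = [−x^(−21)/21]_{5n}^∞ = 1/((22−1)·(5n)^21). The Euler-Maclaurin correction adds −f(5n)/2 = −1/(2·(5n)^22). Euler-Maclaurin then gives
  Σ_{k>5n} 1/k^22 = ∫_{5n}^∞ dx/x^22 − 1/(2·(5n)^22) + O(1/(5n)^23).
(Equivalently this is ζ(22) − Σ_{k≤5n} 1/k^22.)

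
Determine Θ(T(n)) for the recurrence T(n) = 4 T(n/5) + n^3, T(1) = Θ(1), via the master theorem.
T(n) = Θ(n^3)

log_5 4 ≈ 0.861. f(n) = n^3 dominates n^(log_5 4) since 3 > 0.861, and the regularity condition a·f(n/b) = 4·(n/5)^3 = (4/125)·n^3 ≤ c·f(n) holds with c = 4/125 ≈ 0.032 < 1. So this is Case 3: T(n) = Θ(f(n)) = Θ(n^3).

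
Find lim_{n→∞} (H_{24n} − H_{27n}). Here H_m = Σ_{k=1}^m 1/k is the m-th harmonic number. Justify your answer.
lim = ln(24/27) = ln(8/9)

Euler-Maclaurin gives H_m = ln m + γ + 1/(2m) + O(1/m^2). The γ and O(1/m) terms cancel in the difference:
  H_{24n} − H_{27n} = ln(24n) − ln(27n) + O(1/n) = ln(24/27) + O(1/n).
Hence the limit is ln(24/27) = ln(8/9).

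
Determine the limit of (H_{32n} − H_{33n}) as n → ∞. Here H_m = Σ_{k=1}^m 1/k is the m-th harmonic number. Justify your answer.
lim = ln(32/33)

Euler-Maclaurin gives H_m = ln m + γ + 1/(2m) + O(1/m^2). The γ and O(1/m) terms cancel in the difference:
  H_{32n} − H_{33n} = ln(32n) − ln(33n) + O(1/n) = ln(32/33) + O(1/n).
Hence the limit is ln(32/33).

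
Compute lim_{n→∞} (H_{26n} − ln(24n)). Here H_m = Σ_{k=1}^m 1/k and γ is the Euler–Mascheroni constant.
lim = ln(13/12) + γ

By Euler-Maclaurin, H_m = ln m + γ + O(1/m). So
  H_{26n} − ln(24n) = ln(26n) + γ − ln(24n) + O(1/n)
                       = ln(26/24) + γ + O(1/n).
Hence the limit is ln(26/24) + γ (= ln(13/12)).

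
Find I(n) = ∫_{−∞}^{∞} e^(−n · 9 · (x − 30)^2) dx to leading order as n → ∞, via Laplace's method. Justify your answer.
I(n) = sqrt(π/(9n))

Here φ(x) = 9 · (x − 30)^2 has its unique minimum at x* = 30 with φ(x*) = 0 and φ''(x*) = 18. Laplace's method gives
  I(n) ~ e^(−n φ(x*)) · sqrt(2π / (n · φ''(x*))) = sqrt(2π / (18n)) = sqrt(π/(9n)).
This is exact: substituting u = (x − 30)·sqrt(9n) gives I(n) = (1/sqrt(9n)) ∫_{−∞}^{∞} e^(−u^2) du = sqrt(π/(9n)).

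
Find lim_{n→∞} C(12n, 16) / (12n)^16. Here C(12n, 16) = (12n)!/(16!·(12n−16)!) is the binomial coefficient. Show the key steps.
lim = 1/16! = 1/20922789888000

With N = 12n → ∞: C(N, 16) / N^16 = [N(N−1)…(N−15)] / (16! · N^16) = (1/16!) · 1 · (1 − 1/(12n)) · … · (1 − 15/(12n)). Each factor → 1 as N → ∞, so the limit is 1/16! = 1/20922789888000.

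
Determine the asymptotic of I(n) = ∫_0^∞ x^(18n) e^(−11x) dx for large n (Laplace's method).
I(n) ~ (sqrt(2π·18n) / 11) · (18n/(11e))^(18n)

Write the integrand as exp(18n ln x − 11x) and set f(x) = 18n ln x − 11x. Then f'(x) = 18n/x − 11 = 0 at x* = 18n/11, and f''(x*) = −18n/x*^2 = −11^2/(18n). Laplace's method (interior maximum) gives
  I(n) ~ e^(f(x*)) · sqrt(2π / |f''(x*)|)
        = exp(18n ln(18n/11) − 18n) · sqrt(2π · 18n / 11^2)
        = (18n/11)^(18n) e^(−18n) · sqrt(2π·18n) / 11
        = (sqrt(2π·18n) / 11) · (18n/(11e))^(18n).
This matches Γ(18n+1)/11^(18n+1) with Stirling applied to Γ.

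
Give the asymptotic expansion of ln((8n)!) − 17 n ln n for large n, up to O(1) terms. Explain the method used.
ln((8n)!) − 17 n ln n = −9 n ln n + 8(ln 8 − 1) n + (1/2) ln(2π·8n) + O(1/n)

Stirling: ln((8n)!) = 8n ln(8n) − 8n + (1/2) ln(2π·8n) + O(1/n).
Expand 8n ln(8n) = 8n (ln n + ln 8) = 8n ln n + 8n ln 8.
Subtract 17n ln n: leading term is (8 − 17) n ln n = −9 n ln n. The next term is 8n ln 8 − 8n = 8(ln 8 − 1) n. Then the (1/2) ln(2π·8n) correction.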